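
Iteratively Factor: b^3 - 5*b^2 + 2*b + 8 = (b + 1)*(b^2 - 6*b + 8) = (b - 4)*(b + 1)*(b - 2)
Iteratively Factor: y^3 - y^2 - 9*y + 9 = (y - 1)*(y^2 - 9) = (y - 1)*(y + 3)*(y - 3)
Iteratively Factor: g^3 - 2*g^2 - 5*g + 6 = (g - 3)*(g^2 + g - 2) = (g - 3)*(g - 1)*(g + 2)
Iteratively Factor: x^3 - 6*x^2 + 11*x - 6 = (x - 3)*(x^2 - 3*x + 2) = (x - 3)*(x - 1)*(x - 2)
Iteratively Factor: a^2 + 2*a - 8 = (a + 4)*(a - 2)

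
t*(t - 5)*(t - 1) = t^3 - 6*t^2 + 5*t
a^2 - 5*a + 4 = (a - 4)*(a - 1)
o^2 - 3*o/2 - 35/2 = (o - 5)*(o + 7/2)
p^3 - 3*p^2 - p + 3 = (p - 3)*(p - 1)*(p + 1)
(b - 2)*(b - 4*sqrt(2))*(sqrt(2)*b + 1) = sqrt(2)*b^3 - 7*b^2 - 2*sqrt(2)*b^2 - 4*sqrt(2)*b + 14*b + 8*sqrt(2)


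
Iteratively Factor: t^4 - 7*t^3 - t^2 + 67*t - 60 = (t + 3)*(t^3 - 10*t^2 + 29*t - 20) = (t - 1)*(t + 3)*(t^2 - 9*t + 20) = (t - 4)*(t - 1)*(t + 3)*(t - 5)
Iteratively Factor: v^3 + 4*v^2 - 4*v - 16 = (v + 4)*(v^2 - 4) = (v + 2)*(v + 4)*(v - 2)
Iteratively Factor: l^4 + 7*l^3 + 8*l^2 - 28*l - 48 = (l + 4)*(l^3 + 3*l^2 - 4*l - 12) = (l + 2)*(l + 4)*(l^2 + l - 6) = (l - 2)*(l + 2)*(l + 4)*(l + 3)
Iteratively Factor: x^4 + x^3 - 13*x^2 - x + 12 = (x - 3)*(x^3 + 4*x^2 - x - 4) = (x - 3)*(x + 1)*(x^2 + 3*x - 4) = (x - 3)*(x + 1)*(x + 4)*(x - 1)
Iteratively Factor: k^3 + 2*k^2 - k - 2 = (k + 2)*(k^2 - 1) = (k + 1)*(k + 2)*(k - 1)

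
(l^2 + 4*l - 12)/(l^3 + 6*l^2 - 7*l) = (l^2 + 4*l - 12)/(l*(l^2 + 6*l - 7))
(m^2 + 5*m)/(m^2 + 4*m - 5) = m/(m - 1)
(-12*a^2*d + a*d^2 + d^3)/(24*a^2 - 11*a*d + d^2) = d*(-4*a - d)/(8*a - d)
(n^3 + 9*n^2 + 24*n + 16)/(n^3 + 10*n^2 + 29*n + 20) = (n + 4)/(n + 5)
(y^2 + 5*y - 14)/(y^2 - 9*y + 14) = (y + 7)/(y - 7)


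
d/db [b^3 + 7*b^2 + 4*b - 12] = 3*b^2 + 14*b + 4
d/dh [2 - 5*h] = -5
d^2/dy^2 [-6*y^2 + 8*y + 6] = -12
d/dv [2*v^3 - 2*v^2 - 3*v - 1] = 6*v^2 - 4*v - 3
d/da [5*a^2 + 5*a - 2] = 10*a + 5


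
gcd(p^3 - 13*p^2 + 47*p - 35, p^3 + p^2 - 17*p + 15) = p - 1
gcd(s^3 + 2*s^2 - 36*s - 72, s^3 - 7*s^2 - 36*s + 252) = s^2 - 36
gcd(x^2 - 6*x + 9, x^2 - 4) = 1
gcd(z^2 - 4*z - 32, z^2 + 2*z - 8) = z + 4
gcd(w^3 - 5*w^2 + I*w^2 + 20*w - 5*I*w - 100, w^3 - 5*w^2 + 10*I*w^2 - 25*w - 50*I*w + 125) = w^2 + w*(-5 + 5*I) - 25*I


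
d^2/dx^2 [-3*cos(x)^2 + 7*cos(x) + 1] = -7*cos(x) + 6*cos(2*x)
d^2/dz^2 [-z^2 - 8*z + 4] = -2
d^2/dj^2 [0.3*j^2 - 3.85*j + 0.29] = 0.600000000000000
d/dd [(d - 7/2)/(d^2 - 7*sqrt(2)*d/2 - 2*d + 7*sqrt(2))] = (4*d^2 - 14*sqrt(2)*d - 8*d + (2*d - 7)*(-4*d + 4 + 7*sqrt(2)) + 28*sqrt(2))/(2*d^2 - 7*sqrt(2)*d - 4*d + 14*sqrt(2))^2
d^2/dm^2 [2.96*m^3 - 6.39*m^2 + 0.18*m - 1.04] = 17.76*m - 12.78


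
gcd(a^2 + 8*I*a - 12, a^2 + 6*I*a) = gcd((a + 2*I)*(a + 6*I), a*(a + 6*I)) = a + 6*I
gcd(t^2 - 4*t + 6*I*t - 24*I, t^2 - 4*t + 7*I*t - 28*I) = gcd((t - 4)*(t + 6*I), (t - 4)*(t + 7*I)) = t - 4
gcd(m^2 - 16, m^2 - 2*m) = 1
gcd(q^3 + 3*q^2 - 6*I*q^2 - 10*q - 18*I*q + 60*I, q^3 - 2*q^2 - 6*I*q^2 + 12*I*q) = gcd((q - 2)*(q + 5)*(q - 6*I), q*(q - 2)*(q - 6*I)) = q^2 + q*(-2 - 6*I) + 12*I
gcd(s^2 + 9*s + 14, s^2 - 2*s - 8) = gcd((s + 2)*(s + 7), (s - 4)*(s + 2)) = s + 2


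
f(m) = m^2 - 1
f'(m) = 2*m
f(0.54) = -0.71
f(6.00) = 35.00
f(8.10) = 64.61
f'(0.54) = 1.08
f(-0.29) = -0.92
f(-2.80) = 6.84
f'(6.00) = 12.00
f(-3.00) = 8.00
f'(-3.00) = -6.00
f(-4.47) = 18.98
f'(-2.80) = -5.60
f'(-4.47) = -8.94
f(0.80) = -0.36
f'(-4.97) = -9.94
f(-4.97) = 23.70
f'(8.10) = 16.20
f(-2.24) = 4.02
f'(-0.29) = -0.58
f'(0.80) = 1.60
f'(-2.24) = -4.48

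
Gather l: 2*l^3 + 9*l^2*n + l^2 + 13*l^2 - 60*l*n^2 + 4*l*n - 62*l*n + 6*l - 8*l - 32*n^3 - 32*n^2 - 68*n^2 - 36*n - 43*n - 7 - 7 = 2*l^3 + l^2*(9*n + 14) + l*(-60*n^2 - 58*n - 2) - 32*n^3 - 100*n^2 - 79*n - 14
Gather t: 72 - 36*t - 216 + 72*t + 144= 36*t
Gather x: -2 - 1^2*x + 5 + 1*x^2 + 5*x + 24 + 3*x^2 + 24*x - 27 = 4*x^2 + 28*x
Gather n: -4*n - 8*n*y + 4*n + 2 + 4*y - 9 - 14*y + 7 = -8*n*y - 10*y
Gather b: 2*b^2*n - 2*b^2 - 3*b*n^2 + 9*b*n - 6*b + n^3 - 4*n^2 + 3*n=b^2*(2*n - 2) + b*(-3*n^2 + 9*n - 6) + n^3 - 4*n^2 + 3*n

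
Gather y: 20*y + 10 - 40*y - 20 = -20*y - 10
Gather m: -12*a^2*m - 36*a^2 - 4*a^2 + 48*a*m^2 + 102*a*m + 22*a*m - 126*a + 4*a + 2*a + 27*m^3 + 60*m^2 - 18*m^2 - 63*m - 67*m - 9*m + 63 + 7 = -40*a^2 - 120*a + 27*m^3 + m^2*(48*a + 42) + m*(-12*a^2 + 124*a - 139) + 70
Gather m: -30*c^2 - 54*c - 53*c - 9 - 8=-30*c^2 - 107*c - 17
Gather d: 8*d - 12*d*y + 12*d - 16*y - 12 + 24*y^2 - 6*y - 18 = d*(20 - 12*y) + 24*y^2 - 22*y - 30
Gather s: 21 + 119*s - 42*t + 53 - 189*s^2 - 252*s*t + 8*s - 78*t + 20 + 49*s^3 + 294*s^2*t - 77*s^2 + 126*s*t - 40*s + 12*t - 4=49*s^3 + s^2*(294*t - 266) + s*(87 - 126*t) - 108*t + 90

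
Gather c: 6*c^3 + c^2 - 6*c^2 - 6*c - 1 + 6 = 6*c^3 - 5*c^2 - 6*c + 5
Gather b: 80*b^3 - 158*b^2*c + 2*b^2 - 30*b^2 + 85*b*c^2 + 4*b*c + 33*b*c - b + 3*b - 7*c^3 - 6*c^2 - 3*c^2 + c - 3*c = 80*b^3 + b^2*(-158*c - 28) + b*(85*c^2 + 37*c + 2) - 7*c^3 - 9*c^2 - 2*c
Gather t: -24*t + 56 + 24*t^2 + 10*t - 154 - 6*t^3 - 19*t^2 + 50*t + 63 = -6*t^3 + 5*t^2 + 36*t - 35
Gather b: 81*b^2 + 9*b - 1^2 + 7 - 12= 81*b^2 + 9*b - 6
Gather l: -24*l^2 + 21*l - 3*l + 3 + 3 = -24*l^2 + 18*l + 6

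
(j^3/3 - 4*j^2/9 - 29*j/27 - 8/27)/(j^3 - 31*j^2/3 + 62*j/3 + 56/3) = (9*j^3 - 12*j^2 - 29*j - 8)/(9*(3*j^3 - 31*j^2 + 62*j + 56))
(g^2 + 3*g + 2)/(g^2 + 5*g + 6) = (g + 1)/(g + 3)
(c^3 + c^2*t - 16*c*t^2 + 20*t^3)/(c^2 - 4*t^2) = (c^2 + 3*c*t - 10*t^2)/(c + 2*t)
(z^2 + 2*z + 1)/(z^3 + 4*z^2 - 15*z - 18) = (z + 1)/(z^2 + 3*z - 18)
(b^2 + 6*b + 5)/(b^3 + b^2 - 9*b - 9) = (b + 5)/(b^2 - 9)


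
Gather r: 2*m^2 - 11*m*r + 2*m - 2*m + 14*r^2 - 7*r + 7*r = 2*m^2 - 11*m*r + 14*r^2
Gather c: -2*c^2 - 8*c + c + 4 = -2*c^2 - 7*c + 4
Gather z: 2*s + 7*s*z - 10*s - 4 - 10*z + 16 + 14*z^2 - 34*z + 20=-8*s + 14*z^2 + z*(7*s - 44) + 32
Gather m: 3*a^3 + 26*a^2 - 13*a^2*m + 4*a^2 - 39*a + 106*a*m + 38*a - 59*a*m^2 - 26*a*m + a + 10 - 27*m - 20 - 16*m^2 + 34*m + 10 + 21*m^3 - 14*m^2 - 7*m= 3*a^3 + 30*a^2 + 21*m^3 + m^2*(-59*a - 30) + m*(-13*a^2 + 80*a)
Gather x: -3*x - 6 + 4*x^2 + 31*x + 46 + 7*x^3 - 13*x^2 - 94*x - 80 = 7*x^3 - 9*x^2 - 66*x - 40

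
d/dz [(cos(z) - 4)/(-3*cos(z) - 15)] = 3*sin(z)/(cos(z) + 5)^2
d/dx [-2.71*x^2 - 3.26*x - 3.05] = -5.42*x - 3.26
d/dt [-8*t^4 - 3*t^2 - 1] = -32*t^3 - 6*t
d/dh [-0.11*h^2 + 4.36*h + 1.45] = 4.36 - 0.22*h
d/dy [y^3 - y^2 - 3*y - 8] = 3*y^2 - 2*y - 3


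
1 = 1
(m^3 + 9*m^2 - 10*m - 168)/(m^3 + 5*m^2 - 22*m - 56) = (m + 6)/(m + 2)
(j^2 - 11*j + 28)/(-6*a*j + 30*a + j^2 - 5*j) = (-j^2 + 11*j - 28)/(6*a*j - 30*a - j^2 + 5*j)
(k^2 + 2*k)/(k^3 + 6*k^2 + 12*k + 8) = k/(k^2 + 4*k + 4)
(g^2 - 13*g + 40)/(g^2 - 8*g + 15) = (g - 8)/(g - 3)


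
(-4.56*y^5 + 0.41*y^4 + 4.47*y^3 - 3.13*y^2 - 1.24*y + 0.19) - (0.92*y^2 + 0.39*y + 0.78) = -4.56*y^5 + 0.41*y^4 + 4.47*y^3 - 4.05*y^2 - 1.63*y - 0.59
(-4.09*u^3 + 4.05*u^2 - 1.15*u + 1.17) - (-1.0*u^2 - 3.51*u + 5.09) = -4.09*u^3 + 5.05*u^2 + 2.36*u - 3.92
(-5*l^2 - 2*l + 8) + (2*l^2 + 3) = -3*l^2 - 2*l + 11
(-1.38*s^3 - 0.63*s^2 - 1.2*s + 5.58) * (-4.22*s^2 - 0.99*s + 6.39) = 5.8236*s^5 + 4.0248*s^4 - 3.1305*s^3 - 26.3853*s^2 - 13.1922*s + 35.6562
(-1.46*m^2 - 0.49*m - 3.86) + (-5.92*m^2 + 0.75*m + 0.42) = -7.38*m^2 + 0.26*m - 3.44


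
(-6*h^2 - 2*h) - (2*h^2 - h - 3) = -8*h^2 - h + 3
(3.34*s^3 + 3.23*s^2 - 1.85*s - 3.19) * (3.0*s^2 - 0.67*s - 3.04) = 10.02*s^5 + 7.4522*s^4 - 17.8677*s^3 - 18.1497*s^2 + 7.7613*s + 9.6976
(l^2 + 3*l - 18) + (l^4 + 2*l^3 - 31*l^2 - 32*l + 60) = l^4 + 2*l^3 - 30*l^2 - 29*l + 42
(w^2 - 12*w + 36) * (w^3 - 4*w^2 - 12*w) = w^5 - 16*w^4 + 72*w^3 - 432*w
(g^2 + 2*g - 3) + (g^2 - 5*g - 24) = 2*g^2 - 3*g - 27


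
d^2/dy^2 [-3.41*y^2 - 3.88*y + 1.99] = -6.82000000000000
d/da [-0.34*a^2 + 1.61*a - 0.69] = 1.61 - 0.68*a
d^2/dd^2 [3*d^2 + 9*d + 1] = 6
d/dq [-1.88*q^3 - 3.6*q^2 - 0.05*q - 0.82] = -5.64*q^2 - 7.2*q - 0.05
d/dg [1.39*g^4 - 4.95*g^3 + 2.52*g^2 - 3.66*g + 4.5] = 5.56*g^3 - 14.85*g^2 + 5.04*g - 3.66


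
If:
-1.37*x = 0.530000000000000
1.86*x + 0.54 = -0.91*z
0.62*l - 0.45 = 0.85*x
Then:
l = 0.20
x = -0.39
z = 0.20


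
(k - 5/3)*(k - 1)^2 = k^3 - 11*k^2/3 + 13*k/3 - 5/3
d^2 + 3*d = d*(d + 3)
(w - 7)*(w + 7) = w^2 - 49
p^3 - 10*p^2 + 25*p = p*(p - 5)^2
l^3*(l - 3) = l^4 - 3*l^3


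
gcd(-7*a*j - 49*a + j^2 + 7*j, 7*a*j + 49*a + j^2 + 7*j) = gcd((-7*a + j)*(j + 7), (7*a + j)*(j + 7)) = j + 7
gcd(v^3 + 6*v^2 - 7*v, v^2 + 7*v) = v^2 + 7*v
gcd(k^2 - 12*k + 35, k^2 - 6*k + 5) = k - 5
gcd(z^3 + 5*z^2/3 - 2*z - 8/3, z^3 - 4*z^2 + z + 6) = z + 1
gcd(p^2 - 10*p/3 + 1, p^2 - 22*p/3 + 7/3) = p - 1/3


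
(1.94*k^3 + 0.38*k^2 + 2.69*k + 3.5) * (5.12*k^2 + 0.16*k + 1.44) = 9.9328*k^5 + 2.256*k^4 + 16.6272*k^3 + 18.8976*k^2 + 4.4336*k + 5.04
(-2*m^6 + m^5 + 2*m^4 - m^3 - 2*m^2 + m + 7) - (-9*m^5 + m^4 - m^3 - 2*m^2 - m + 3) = -2*m^6 + 10*m^5 + m^4 + 2*m + 4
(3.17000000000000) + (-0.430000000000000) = 2.74000000000000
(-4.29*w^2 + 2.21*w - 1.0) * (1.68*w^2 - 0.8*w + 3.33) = -7.2072*w^4 + 7.1448*w^3 - 17.7337*w^2 + 8.1593*w - 3.33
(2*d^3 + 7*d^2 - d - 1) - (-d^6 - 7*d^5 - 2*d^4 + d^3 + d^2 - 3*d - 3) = d^6 + 7*d^5 + 2*d^4 + d^3 + 6*d^2 + 2*d + 2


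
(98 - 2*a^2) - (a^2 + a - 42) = -3*a^2 - a + 140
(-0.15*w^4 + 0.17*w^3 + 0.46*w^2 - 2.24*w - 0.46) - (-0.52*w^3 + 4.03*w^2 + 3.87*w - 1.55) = -0.15*w^4 + 0.69*w^3 - 3.57*w^2 - 6.11*w + 1.09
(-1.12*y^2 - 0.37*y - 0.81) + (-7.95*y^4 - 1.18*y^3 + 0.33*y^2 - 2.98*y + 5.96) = -7.95*y^4 - 1.18*y^3 - 0.79*y^2 - 3.35*y + 5.15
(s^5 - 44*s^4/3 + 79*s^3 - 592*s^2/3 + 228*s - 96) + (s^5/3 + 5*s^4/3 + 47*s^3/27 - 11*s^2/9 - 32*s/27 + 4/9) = 4*s^5/3 - 13*s^4 + 2180*s^3/27 - 1787*s^2/9 + 6124*s/27 - 860/9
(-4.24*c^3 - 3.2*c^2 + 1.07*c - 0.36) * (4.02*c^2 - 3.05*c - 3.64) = -17.0448*c^5 + 0.0680000000000014*c^4 + 29.495*c^3 + 6.9373*c^2 - 2.7968*c + 1.3104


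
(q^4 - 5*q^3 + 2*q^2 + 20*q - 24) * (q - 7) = q^5 - 12*q^4 + 37*q^3 + 6*q^2 - 164*q + 168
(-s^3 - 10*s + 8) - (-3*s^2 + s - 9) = -s^3 + 3*s^2 - 11*s + 17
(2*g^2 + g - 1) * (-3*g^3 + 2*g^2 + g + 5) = -6*g^5 + g^4 + 7*g^3 + 9*g^2 + 4*g - 5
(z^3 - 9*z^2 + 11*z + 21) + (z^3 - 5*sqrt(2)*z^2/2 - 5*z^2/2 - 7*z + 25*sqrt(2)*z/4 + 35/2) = 2*z^3 - 23*z^2/2 - 5*sqrt(2)*z^2/2 + 4*z + 25*sqrt(2)*z/4 + 77/2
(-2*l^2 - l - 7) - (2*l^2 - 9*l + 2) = -4*l^2 + 8*l - 9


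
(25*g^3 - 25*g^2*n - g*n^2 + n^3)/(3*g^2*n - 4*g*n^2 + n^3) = (25*g^2 - n^2)/(n*(3*g - n))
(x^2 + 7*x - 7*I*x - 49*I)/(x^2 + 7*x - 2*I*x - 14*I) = (x - 7*I)/(x - 2*I)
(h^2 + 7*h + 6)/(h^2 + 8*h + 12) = (h + 1)/(h + 2)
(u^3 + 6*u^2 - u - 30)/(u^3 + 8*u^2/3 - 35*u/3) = 3*(u^2 + u - 6)/(u*(3*u - 7))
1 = 1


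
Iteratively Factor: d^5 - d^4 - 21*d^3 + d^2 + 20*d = (d)*(d^4 - d^3 - 21*d^2 + d + 20) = d*(d + 4)*(d^3 - 5*d^2 - d + 5) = d*(d - 5)*(d + 4)*(d^2 - 1) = d*(d - 5)*(d - 1)*(d + 4)*(d + 1)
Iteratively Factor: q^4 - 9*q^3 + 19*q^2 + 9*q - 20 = (q - 1)*(q^3 - 8*q^2 + 11*q + 20) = (q - 4)*(q - 1)*(q^2 - 4*q - 5) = (q - 4)*(q - 1)*(q + 1)*(q - 5)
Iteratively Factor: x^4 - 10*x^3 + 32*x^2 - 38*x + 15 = (x - 1)*(x^3 - 9*x^2 + 23*x - 15) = (x - 5)*(x - 1)*(x^2 - 4*x + 3) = (x - 5)*(x - 3)*(x - 1)*(x - 1)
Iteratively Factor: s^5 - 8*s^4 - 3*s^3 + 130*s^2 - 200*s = (s - 5)*(s^4 - 3*s^3 - 18*s^2 + 40*s) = (s - 5)*(s + 4)*(s^3 - 7*s^2 + 10*s) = s*(s - 5)*(s + 4)*(s^2 - 7*s + 10) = s*(s - 5)*(s - 2)*(s + 4)*(s - 5)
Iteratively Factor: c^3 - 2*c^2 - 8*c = (c - 4)*(c^2 + 2*c) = c*(c - 4)*(c + 2)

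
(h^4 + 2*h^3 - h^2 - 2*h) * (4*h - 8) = 4*h^5 - 20*h^3 + 16*h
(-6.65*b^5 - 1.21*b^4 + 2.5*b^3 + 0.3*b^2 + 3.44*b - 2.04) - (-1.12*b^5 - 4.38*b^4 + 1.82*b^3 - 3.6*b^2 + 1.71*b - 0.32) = -5.53*b^5 + 3.17*b^4 + 0.68*b^3 + 3.9*b^2 + 1.73*b - 1.72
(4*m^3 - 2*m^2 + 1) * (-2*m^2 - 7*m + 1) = -8*m^5 - 24*m^4 + 18*m^3 - 4*m^2 - 7*m + 1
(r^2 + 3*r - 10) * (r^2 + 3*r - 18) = r^4 + 6*r^3 - 19*r^2 - 84*r + 180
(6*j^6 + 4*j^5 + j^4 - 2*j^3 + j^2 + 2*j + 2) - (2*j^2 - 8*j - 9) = 6*j^6 + 4*j^5 + j^4 - 2*j^3 - j^2 + 10*j + 11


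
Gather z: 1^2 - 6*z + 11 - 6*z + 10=22 - 12*z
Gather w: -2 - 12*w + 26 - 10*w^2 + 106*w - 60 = -10*w^2 + 94*w - 36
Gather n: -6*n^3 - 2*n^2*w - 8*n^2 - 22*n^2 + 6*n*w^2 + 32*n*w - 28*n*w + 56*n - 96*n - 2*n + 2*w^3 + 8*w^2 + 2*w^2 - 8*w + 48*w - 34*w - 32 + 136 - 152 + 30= -6*n^3 + n^2*(-2*w - 30) + n*(6*w^2 + 4*w - 42) + 2*w^3 + 10*w^2 + 6*w - 18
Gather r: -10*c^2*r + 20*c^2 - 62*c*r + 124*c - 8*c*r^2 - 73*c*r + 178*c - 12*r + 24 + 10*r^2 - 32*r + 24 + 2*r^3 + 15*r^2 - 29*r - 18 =20*c^2 + 302*c + 2*r^3 + r^2*(25 - 8*c) + r*(-10*c^2 - 135*c - 73) + 30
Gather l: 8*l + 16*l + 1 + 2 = 24*l + 3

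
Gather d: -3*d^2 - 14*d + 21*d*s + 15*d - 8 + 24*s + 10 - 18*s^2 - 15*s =-3*d^2 + d*(21*s + 1) - 18*s^2 + 9*s + 2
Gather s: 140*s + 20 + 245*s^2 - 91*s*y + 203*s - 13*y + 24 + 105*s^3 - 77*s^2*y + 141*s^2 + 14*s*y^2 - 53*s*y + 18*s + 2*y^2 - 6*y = 105*s^3 + s^2*(386 - 77*y) + s*(14*y^2 - 144*y + 361) + 2*y^2 - 19*y + 44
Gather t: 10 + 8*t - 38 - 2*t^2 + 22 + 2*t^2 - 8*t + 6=0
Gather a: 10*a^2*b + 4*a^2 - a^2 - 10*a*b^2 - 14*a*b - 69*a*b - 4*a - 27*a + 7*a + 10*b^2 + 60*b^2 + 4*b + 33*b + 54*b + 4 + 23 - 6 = a^2*(10*b + 3) + a*(-10*b^2 - 83*b - 24) + 70*b^2 + 91*b + 21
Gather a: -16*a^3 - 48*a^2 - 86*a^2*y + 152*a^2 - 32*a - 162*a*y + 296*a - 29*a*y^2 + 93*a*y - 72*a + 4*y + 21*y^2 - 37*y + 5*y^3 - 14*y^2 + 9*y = -16*a^3 + a^2*(104 - 86*y) + a*(-29*y^2 - 69*y + 192) + 5*y^3 + 7*y^2 - 24*y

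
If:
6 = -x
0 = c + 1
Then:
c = -1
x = -6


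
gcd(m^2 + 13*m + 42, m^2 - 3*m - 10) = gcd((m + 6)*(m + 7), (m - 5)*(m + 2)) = 1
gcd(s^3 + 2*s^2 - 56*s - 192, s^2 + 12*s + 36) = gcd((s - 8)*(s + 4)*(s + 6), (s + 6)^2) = s + 6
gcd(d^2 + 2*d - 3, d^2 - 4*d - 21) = d + 3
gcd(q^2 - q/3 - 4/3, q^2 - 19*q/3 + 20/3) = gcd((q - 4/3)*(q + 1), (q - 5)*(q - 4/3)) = q - 4/3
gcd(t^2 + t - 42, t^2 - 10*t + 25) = 1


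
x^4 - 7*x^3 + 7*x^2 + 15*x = x*(x - 5)*(x - 3)*(x + 1)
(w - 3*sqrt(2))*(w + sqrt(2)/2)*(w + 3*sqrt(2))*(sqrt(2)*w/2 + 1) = sqrt(2)*w^4/2 + 3*w^3/2 - 17*sqrt(2)*w^2/2 - 27*w - 9*sqrt(2)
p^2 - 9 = (p - 3)*(p + 3)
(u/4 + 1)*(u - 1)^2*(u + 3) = u^4/4 + 5*u^3/4 - u^2/4 - 17*u/4 + 3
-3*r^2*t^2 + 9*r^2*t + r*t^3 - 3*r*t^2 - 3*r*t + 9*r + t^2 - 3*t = (-3*r + t)*(t - 3)*(r*t + 1)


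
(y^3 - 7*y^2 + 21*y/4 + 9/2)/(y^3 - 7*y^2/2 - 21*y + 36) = (y + 1/2)/(y + 4)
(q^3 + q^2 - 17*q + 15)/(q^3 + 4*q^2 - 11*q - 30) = (q - 1)/(q + 2)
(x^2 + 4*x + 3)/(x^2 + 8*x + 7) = (x + 3)/(x + 7)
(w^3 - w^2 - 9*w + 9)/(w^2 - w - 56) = (-w^3 + w^2 + 9*w - 9)/(-w^2 + w + 56)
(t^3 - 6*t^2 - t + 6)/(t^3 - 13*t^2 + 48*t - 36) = (t + 1)/(t - 6)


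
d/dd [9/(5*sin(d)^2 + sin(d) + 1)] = -9*(10*sin(d) + 1)*cos(d)/(5*sin(d)^2 + sin(d) + 1)^2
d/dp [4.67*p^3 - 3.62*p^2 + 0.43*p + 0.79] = 14.01*p^2 - 7.24*p + 0.43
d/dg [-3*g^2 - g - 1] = -6*g - 1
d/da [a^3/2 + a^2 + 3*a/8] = 3*a^2/2 + 2*a + 3/8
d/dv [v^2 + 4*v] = 2*v + 4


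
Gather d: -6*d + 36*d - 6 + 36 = 30*d + 30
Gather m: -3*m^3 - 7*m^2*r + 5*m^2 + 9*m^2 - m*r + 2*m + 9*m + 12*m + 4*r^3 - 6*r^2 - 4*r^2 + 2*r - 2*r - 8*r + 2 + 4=-3*m^3 + m^2*(14 - 7*r) + m*(23 - r) + 4*r^3 - 10*r^2 - 8*r + 6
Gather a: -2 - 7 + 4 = -5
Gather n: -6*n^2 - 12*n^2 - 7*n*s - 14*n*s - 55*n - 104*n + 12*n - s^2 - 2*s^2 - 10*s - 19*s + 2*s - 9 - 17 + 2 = -18*n^2 + n*(-21*s - 147) - 3*s^2 - 27*s - 24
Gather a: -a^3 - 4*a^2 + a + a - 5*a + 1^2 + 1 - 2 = -a^3 - 4*a^2 - 3*a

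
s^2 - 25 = (s - 5)*(s + 5)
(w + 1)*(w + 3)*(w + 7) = w^3 + 11*w^2 + 31*w + 21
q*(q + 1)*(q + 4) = q^3 + 5*q^2 + 4*q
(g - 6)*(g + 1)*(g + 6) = g^3 + g^2 - 36*g - 36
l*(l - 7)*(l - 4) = l^3 - 11*l^2 + 28*l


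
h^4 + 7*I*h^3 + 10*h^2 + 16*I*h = h*(h - 2*I)*(h + I)*(h + 8*I)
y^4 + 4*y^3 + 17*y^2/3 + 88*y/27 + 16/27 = (y + 1/3)*(y + 1)*(y + 4/3)^2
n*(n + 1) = n^2 + n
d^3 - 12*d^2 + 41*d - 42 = (d - 7)*(d - 3)*(d - 2)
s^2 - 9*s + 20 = (s - 5)*(s - 4)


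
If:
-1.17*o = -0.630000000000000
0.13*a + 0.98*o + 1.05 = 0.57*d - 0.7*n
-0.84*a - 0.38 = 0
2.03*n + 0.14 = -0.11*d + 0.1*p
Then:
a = -0.45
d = 0.0567214974475326*p + 2.4190357760976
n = 0.0461875050644194*p - 0.200046273581643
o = 0.54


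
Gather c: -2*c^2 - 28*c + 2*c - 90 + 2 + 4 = -2*c^2 - 26*c - 84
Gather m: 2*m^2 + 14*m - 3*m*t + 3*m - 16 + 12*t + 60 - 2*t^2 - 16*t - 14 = 2*m^2 + m*(17 - 3*t) - 2*t^2 - 4*t + 30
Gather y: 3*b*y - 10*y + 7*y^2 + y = 7*y^2 + y*(3*b - 9)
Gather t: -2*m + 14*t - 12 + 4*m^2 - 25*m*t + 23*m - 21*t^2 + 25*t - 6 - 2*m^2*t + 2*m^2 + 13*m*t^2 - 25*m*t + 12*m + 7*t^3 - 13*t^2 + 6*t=6*m^2 + 33*m + 7*t^3 + t^2*(13*m - 34) + t*(-2*m^2 - 50*m + 45) - 18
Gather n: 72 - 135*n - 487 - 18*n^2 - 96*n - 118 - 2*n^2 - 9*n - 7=-20*n^2 - 240*n - 540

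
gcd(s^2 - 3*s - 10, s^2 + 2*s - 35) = s - 5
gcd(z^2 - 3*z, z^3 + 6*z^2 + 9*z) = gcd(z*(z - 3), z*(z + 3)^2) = z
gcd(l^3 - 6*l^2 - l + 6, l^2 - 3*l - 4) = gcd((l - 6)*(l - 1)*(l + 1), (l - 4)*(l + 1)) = l + 1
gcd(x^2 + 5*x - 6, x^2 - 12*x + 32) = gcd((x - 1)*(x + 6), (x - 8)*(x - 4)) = 1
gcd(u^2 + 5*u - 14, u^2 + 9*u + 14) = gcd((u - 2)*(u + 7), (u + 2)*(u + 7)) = u + 7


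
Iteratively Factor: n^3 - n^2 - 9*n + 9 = (n - 3)*(n^2 + 2*n - 3) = (n - 3)*(n + 3)*(n - 1)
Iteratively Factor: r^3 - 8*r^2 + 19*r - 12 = (r - 3)*(r^2 - 5*r + 4) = (r - 4)*(r - 3)*(r - 1)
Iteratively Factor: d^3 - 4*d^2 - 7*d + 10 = (d - 1)*(d^2 - 3*d - 10) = (d - 1)*(d + 2)*(d - 5)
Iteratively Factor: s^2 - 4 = (s + 2)*(s - 2)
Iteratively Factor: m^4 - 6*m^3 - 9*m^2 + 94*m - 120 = (m - 3)*(m^3 - 3*m^2 - 18*m + 40) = (m - 3)*(m - 2)*(m^2 - m - 20) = (m - 5)*(m - 3)*(m - 2)*(m + 4)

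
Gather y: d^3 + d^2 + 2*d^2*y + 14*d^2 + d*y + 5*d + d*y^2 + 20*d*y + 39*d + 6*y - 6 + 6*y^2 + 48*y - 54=d^3 + 15*d^2 + 44*d + y^2*(d + 6) + y*(2*d^2 + 21*d + 54) - 60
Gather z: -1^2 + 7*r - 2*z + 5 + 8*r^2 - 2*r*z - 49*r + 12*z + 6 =8*r^2 - 42*r + z*(10 - 2*r) + 10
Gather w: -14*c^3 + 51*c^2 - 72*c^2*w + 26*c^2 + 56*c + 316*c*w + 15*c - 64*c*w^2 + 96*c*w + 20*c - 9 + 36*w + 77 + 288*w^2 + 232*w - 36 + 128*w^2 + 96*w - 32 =-14*c^3 + 77*c^2 + 91*c + w^2*(416 - 64*c) + w*(-72*c^2 + 412*c + 364)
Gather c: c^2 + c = c^2 + c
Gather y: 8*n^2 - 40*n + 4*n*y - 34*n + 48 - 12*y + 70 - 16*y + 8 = 8*n^2 - 74*n + y*(4*n - 28) + 126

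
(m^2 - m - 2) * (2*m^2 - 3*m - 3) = 2*m^4 - 5*m^3 - 4*m^2 + 9*m + 6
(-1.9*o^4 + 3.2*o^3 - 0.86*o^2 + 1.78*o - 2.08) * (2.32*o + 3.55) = -4.408*o^5 + 0.679*o^4 + 9.3648*o^3 + 1.0766*o^2 + 1.4934*o - 7.384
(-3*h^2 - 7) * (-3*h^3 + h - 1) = 9*h^5 + 18*h^3 + 3*h^2 - 7*h + 7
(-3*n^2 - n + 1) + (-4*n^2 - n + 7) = -7*n^2 - 2*n + 8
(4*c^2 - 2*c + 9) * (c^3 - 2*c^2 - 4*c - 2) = 4*c^5 - 10*c^4 - 3*c^3 - 18*c^2 - 32*c - 18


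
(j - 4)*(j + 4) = j^2 - 16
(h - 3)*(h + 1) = h^2 - 2*h - 3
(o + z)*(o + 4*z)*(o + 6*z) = o^3 + 11*o^2*z + 34*o*z^2 + 24*z^3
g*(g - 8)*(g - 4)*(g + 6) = g^4 - 6*g^3 - 40*g^2 + 192*g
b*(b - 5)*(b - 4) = b^3 - 9*b^2 + 20*b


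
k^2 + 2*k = k*(k + 2)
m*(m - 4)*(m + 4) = m^3 - 16*m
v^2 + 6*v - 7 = (v - 1)*(v + 7)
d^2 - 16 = (d - 4)*(d + 4)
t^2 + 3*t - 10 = (t - 2)*(t + 5)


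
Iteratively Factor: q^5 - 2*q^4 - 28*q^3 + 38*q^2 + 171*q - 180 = (q - 1)*(q^4 - q^3 - 29*q^2 + 9*q + 180) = (q - 5)*(q - 1)*(q^3 + 4*q^2 - 9*q - 36) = (q - 5)*(q - 3)*(q - 1)*(q^2 + 7*q + 12) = (q - 5)*(q - 3)*(q - 1)*(q + 3)*(q + 4)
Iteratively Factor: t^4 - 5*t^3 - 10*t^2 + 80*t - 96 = (t - 2)*(t^3 - 3*t^2 - 16*t + 48) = (t - 2)*(t + 4)*(t^2 - 7*t + 12) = (t - 3)*(t - 2)*(t + 4)*(t - 4)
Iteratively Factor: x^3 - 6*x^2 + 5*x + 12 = (x - 4)*(x^2 - 2*x - 3) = (x - 4)*(x - 3)*(x + 1)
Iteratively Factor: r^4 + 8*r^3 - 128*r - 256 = (r + 4)*(r^3 + 4*r^2 - 16*r - 64) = (r + 4)^2*(r^2 - 16) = (r - 4)*(r + 4)^2*(r + 4)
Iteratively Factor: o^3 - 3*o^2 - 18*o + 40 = (o - 2)*(o^2 - o - 20) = (o - 5)*(o - 2)*(o + 4)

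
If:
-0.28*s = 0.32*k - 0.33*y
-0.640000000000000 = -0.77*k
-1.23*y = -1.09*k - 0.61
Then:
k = 0.83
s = 0.50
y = 1.23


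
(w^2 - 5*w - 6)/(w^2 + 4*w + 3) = (w - 6)/(w + 3)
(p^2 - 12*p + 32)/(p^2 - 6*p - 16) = (p - 4)/(p + 2)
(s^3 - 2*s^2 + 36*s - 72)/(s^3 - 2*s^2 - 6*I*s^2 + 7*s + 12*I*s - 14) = (s^2 + 36)/(s^2 - 6*I*s + 7)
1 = 1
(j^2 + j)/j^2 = (j + 1)/j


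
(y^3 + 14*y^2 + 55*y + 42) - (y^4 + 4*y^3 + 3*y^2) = -y^4 - 3*y^3 + 11*y^2 + 55*y + 42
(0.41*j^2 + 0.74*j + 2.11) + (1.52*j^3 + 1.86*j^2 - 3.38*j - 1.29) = 1.52*j^3 + 2.27*j^2 - 2.64*j + 0.82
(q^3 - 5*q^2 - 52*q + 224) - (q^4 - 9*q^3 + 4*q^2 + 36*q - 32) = -q^4 + 10*q^3 - 9*q^2 - 88*q + 256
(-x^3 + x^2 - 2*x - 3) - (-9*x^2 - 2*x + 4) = -x^3 + 10*x^2 - 7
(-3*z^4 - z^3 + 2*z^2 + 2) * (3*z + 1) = -9*z^5 - 6*z^4 + 5*z^3 + 2*z^2 + 6*z + 2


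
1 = 1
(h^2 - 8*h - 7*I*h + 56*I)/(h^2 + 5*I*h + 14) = (h^2 - 8*h - 7*I*h + 56*I)/(h^2 + 5*I*h + 14)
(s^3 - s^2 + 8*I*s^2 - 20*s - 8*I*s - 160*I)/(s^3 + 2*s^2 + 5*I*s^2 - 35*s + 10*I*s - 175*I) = (s^2 + s*(4 + 8*I) + 32*I)/(s^2 + s*(7 + 5*I) + 35*I)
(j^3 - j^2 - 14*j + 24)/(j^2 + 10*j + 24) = (j^2 - 5*j + 6)/(j + 6)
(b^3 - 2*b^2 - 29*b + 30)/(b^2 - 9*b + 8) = (b^2 - b - 30)/(b - 8)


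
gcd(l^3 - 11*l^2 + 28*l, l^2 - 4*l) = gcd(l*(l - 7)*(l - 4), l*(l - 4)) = l^2 - 4*l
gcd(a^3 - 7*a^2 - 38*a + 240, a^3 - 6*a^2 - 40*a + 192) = a^2 - 2*a - 48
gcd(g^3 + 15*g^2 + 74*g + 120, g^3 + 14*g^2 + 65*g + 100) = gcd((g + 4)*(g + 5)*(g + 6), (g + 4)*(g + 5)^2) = g^2 + 9*g + 20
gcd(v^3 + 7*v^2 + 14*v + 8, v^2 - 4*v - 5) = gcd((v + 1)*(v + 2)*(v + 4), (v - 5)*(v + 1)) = v + 1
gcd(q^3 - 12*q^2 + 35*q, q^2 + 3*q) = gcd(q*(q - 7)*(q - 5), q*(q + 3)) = q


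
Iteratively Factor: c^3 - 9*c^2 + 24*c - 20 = (c - 5)*(c^2 - 4*c + 4) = (c - 5)*(c - 2)*(c - 2)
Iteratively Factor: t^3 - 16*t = (t + 4)*(t^2 - 4*t) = t*(t + 4)*(t - 4)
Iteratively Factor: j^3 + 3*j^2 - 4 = (j + 2)*(j^2 + j - 2) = (j + 2)^2*(j - 1)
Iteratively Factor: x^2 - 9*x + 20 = (x - 5)*(x - 4)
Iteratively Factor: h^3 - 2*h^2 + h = (h - 1)*(h^2 - h) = h*(h - 1)*(h - 1)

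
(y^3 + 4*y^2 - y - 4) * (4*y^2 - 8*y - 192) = 4*y^5 + 8*y^4 - 228*y^3 - 776*y^2 + 224*y + 768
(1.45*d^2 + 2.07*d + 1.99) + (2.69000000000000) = 1.45*d^2 + 2.07*d + 4.68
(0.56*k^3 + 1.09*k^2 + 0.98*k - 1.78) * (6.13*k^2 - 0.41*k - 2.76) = 3.4328*k^5 + 6.4521*k^4 + 4.0149*k^3 - 14.3216*k^2 - 1.975*k + 4.9128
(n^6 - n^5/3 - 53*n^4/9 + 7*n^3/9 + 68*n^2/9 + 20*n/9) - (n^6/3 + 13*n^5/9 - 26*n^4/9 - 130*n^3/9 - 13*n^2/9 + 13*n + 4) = 2*n^6/3 - 16*n^5/9 - 3*n^4 + 137*n^3/9 + 9*n^2 - 97*n/9 - 4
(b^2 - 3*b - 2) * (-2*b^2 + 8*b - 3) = -2*b^4 + 14*b^3 - 23*b^2 - 7*b + 6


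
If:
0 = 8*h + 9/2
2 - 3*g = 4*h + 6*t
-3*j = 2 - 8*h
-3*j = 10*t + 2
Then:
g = 31/60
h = -9/16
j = -13/6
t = 9/20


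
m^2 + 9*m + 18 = (m + 3)*(m + 6)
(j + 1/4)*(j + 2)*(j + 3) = j^3 + 21*j^2/4 + 29*j/4 + 3/2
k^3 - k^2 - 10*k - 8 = (k - 4)*(k + 1)*(k + 2)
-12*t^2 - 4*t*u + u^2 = (-6*t + u)*(2*t + u)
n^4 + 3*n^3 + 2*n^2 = n^2*(n + 1)*(n + 2)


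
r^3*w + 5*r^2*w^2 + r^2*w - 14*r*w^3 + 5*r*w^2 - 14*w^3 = (r - 2*w)*(r + 7*w)*(r*w + w)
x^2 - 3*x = x*(x - 3)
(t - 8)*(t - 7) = t^2 - 15*t + 56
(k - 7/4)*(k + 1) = k^2 - 3*k/4 - 7/4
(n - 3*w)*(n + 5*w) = n^2 + 2*n*w - 15*w^2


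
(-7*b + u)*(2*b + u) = -14*b^2 - 5*b*u + u^2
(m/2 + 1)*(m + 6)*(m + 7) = m^3/2 + 15*m^2/2 + 34*m + 42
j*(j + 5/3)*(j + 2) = j^3 + 11*j^2/3 + 10*j/3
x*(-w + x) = -w*x + x^2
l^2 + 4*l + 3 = (l + 1)*(l + 3)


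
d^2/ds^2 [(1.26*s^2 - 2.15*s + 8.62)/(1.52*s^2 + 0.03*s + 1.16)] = (-3.5527136788005e-15*s^4 - 10.049632*s^3 + 106.164096*s^2 + 25.103712*s - 26.8415)/(3.511808*s^6 + 0.207936*s^5 + 8.044296*s^4 + 0.317403*s^3 + 6.139068*s^2 + 0.121104*s + 1.560896)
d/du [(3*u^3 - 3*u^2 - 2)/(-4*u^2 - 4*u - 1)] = (-6*u^3 - 9*u^2 + 6*u - 8)/(8*u^3 + 12*u^2 + 6*u + 1)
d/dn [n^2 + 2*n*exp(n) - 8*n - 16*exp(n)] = 2*n*exp(n) + 2*n - 14*exp(n) - 8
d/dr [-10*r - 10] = -10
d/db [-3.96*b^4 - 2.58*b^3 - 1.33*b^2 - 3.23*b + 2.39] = -15.84*b^3 - 7.74*b^2 - 2.66*b - 3.23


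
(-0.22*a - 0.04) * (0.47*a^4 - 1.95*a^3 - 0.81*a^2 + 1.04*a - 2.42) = -0.1034*a^5 + 0.4102*a^4 + 0.2562*a^3 - 0.1964*a^2 + 0.4908*a + 0.0968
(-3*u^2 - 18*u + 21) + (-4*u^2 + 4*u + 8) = -7*u^2 - 14*u + 29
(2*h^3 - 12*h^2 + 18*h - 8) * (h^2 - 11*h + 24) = 2*h^5 - 34*h^4 + 198*h^3 - 494*h^2 + 520*h - 192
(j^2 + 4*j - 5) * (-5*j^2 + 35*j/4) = -5*j^4 - 45*j^3/4 + 60*j^2 - 175*j/4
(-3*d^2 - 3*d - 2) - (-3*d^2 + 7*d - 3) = 1 - 10*d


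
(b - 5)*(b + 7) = b^2 + 2*b - 35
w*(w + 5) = w^2 + 5*w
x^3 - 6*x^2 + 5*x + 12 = (x - 4)*(x - 3)*(x + 1)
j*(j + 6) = j^2 + 6*j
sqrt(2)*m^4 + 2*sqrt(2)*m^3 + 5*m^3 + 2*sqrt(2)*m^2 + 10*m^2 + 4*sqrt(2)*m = m*(m + 2)*(m + 2*sqrt(2))*(sqrt(2)*m + 1)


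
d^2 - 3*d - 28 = (d - 7)*(d + 4)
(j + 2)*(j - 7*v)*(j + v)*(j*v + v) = j^4*v - 6*j^3*v^2 + 3*j^3*v - 7*j^2*v^3 - 18*j^2*v^2 + 2*j^2*v - 21*j*v^3 - 12*j*v^2 - 14*v^3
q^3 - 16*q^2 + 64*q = q*(q - 8)^2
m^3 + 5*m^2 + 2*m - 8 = (m - 1)*(m + 2)*(m + 4)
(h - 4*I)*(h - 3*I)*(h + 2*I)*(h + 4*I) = h^4 - I*h^3 + 22*h^2 - 16*I*h + 96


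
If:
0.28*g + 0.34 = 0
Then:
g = -1.21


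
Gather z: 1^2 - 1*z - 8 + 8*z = 7*z - 7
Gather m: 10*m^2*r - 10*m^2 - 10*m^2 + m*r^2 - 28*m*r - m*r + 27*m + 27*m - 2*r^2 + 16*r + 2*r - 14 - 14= m^2*(10*r - 20) + m*(r^2 - 29*r + 54) - 2*r^2 + 18*r - 28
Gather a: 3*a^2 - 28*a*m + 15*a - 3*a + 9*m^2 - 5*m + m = 3*a^2 + a*(12 - 28*m) + 9*m^2 - 4*m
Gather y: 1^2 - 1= 0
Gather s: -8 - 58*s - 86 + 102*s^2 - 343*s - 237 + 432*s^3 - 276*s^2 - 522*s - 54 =432*s^3 - 174*s^2 - 923*s - 385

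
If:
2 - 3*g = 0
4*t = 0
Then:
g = 2/3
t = 0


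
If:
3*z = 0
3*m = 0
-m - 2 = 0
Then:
No Solution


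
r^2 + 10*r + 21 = (r + 3)*(r + 7)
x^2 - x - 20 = (x - 5)*(x + 4)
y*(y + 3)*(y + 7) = y^3 + 10*y^2 + 21*y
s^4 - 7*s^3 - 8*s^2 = s^2*(s - 8)*(s + 1)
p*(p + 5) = p^2 + 5*p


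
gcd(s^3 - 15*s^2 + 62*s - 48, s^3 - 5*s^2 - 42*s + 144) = s - 8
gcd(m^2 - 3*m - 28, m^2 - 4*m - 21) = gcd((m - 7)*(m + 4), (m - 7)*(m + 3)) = m - 7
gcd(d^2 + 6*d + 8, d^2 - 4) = d + 2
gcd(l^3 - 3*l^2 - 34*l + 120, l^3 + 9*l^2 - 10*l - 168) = l^2 + 2*l - 24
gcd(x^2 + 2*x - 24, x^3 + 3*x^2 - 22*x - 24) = x^2 + 2*x - 24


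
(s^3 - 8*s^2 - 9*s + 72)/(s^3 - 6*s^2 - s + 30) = (s^2 - 5*s - 24)/(s^2 - 3*s - 10)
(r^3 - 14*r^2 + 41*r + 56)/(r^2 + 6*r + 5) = (r^2 - 15*r + 56)/(r + 5)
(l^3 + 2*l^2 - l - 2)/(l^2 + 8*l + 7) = (l^2 + l - 2)/(l + 7)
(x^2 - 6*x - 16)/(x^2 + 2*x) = (x - 8)/x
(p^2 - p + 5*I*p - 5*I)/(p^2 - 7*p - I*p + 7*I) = (p^2 - p + 5*I*p - 5*I)/(p^2 - 7*p - I*p + 7*I)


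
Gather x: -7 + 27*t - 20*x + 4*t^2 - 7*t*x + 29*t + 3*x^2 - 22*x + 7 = 4*t^2 + 56*t + 3*x^2 + x*(-7*t - 42)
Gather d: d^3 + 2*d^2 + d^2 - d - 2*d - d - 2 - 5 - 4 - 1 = d^3 + 3*d^2 - 4*d - 12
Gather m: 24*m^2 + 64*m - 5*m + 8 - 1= 24*m^2 + 59*m + 7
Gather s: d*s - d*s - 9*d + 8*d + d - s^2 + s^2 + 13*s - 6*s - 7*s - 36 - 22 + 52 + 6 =0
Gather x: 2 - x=2 - x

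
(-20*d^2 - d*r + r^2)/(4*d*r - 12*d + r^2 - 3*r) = (-5*d + r)/(r - 3)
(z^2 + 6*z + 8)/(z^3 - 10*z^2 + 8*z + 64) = (z + 4)/(z^2 - 12*z + 32)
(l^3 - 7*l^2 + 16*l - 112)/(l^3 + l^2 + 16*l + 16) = (l - 7)/(l + 1)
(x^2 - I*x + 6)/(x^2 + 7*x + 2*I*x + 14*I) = (x - 3*I)/(x + 7)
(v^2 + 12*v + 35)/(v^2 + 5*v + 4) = (v^2 + 12*v + 35)/(v^2 + 5*v + 4)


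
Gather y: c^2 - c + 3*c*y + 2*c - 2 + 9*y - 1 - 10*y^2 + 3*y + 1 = c^2 + c - 10*y^2 + y*(3*c + 12) - 2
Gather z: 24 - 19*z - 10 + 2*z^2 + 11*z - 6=2*z^2 - 8*z + 8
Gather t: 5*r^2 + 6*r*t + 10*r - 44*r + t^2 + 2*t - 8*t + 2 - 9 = 5*r^2 - 34*r + t^2 + t*(6*r - 6) - 7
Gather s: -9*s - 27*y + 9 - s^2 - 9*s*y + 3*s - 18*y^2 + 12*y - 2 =-s^2 + s*(-9*y - 6) - 18*y^2 - 15*y + 7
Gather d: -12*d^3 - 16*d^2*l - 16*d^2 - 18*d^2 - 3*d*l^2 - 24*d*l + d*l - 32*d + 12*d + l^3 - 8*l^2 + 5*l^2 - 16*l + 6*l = -12*d^3 + d^2*(-16*l - 34) + d*(-3*l^2 - 23*l - 20) + l^3 - 3*l^2 - 10*l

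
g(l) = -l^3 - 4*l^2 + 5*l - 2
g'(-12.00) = -331.00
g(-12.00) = 1090.00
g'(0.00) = 5.00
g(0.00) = -2.00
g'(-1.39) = 10.32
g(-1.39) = -13.99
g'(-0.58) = 8.63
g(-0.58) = -6.05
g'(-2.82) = 3.70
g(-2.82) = -25.48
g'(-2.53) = 6.04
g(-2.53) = -24.06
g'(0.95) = -5.31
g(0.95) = -1.72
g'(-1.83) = 9.59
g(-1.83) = -18.42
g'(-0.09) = 5.70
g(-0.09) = -2.48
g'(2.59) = -35.84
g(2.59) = -33.26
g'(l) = -3*l^2 - 8*l + 5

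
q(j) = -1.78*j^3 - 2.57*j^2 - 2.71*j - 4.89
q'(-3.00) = -35.35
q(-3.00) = 28.17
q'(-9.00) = -388.99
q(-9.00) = 1108.95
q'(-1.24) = -4.55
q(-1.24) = -2.09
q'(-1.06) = -3.26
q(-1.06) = -2.79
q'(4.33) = -125.09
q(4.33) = -209.31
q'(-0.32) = -1.61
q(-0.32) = -4.23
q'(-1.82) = -11.04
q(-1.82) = 2.26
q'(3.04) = -67.69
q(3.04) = -86.89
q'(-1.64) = -8.64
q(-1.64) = 0.49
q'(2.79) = -58.62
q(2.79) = -71.11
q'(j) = -5.34*j^2 - 5.14*j - 2.71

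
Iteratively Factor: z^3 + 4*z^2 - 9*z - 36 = (z - 3)*(z^2 + 7*z + 12) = (z - 3)*(z + 4)*(z + 3)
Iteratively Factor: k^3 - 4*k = (k)*(k^2 - 4) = k*(k - 2)*(k + 2)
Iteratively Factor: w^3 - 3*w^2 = (w)*(w^2 - 3*w) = w^2*(w - 3)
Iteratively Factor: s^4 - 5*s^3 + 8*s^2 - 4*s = (s - 2)*(s^3 - 3*s^2 + 2*s) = s*(s - 2)*(s^2 - 3*s + 2) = s*(s - 2)^2*(s - 1)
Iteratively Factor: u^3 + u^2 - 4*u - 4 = (u + 2)*(u^2 - u - 2) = (u + 1)*(u + 2)*(u - 2)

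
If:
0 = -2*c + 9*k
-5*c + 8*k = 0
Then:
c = 0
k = 0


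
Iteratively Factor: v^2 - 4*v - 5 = (v - 5)*(v + 1)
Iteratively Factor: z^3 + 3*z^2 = (z)*(z^2 + 3*z) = z*(z + 3)*(z)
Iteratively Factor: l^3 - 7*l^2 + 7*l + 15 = (l - 3)*(l^2 - 4*l - 5) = (l - 5)*(l - 3)*(l + 1)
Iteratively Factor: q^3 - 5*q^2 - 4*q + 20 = (q - 5)*(q^2 - 4) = (q - 5)*(q + 2)*(q - 2)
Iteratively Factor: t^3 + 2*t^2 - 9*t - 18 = (t + 2)*(t^2 - 9) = (t - 3)*(t + 2)*(t + 3)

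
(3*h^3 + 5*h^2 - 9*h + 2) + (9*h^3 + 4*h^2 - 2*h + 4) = 12*h^3 + 9*h^2 - 11*h + 6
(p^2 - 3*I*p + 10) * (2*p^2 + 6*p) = 2*p^4 + 6*p^3 - 6*I*p^3 + 20*p^2 - 18*I*p^2 + 60*p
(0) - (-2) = 2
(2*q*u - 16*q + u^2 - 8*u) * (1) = 2*q*u - 16*q + u^2 - 8*u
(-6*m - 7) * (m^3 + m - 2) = -6*m^4 - 7*m^3 - 6*m^2 + 5*m + 14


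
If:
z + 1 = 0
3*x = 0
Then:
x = 0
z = -1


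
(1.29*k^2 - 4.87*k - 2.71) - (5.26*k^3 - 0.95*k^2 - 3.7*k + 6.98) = -5.26*k^3 + 2.24*k^2 - 1.17*k - 9.69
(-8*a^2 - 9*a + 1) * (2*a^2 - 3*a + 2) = -16*a^4 + 6*a^3 + 13*a^2 - 21*a + 2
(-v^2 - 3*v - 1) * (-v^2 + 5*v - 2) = v^4 - 2*v^3 - 12*v^2 + v + 2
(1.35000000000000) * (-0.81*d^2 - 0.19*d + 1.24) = -1.0935*d^2 - 0.2565*d + 1.674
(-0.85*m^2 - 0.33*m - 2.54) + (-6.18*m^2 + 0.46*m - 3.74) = -7.03*m^2 + 0.13*m - 6.28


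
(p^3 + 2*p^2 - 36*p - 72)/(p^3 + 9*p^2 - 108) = (p^2 - 4*p - 12)/(p^2 + 3*p - 18)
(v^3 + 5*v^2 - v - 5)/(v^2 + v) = v + 4 - 5/v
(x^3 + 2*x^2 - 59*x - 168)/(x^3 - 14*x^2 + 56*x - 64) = (x^2 + 10*x + 21)/(x^2 - 6*x + 8)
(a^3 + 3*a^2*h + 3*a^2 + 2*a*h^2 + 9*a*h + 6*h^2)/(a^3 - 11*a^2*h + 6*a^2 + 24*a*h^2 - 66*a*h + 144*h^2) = (a^3 + 3*a^2*h + 3*a^2 + 2*a*h^2 + 9*a*h + 6*h^2)/(a^3 - 11*a^2*h + 6*a^2 + 24*a*h^2 - 66*a*h + 144*h^2)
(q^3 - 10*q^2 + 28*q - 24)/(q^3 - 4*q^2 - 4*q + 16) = (q^2 - 8*q + 12)/(q^2 - 2*q - 8)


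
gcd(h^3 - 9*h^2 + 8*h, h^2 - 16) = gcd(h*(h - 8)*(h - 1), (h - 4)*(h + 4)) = 1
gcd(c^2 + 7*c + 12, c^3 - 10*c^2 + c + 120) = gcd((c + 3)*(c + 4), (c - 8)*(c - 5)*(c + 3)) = c + 3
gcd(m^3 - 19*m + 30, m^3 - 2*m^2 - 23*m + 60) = m^2 + 2*m - 15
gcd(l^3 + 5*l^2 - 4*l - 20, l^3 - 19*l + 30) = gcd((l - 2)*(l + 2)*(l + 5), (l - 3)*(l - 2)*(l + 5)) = l^2 + 3*l - 10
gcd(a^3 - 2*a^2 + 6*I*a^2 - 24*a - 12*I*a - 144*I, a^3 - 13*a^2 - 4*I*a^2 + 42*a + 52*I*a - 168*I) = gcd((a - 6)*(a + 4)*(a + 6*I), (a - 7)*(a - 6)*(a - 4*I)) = a - 6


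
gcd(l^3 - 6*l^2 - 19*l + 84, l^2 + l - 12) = l^2 + l - 12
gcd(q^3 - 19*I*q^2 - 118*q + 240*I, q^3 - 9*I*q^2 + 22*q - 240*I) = q^2 - 14*I*q - 48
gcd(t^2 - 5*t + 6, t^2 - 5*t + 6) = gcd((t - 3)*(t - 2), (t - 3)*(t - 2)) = t^2 - 5*t + 6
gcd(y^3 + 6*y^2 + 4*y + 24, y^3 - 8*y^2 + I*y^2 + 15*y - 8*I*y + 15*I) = 1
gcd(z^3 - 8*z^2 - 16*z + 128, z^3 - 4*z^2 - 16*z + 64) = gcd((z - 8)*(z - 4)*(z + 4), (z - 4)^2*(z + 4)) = z^2 - 16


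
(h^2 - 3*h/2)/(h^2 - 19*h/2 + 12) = h/(h - 8)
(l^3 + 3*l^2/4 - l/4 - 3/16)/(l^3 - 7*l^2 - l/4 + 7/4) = (l + 3/4)/(l - 7)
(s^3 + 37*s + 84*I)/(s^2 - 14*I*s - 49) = (s^2 + 7*I*s - 12)/(s - 7*I)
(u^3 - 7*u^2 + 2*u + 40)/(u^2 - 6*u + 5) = (u^2 - 2*u - 8)/(u - 1)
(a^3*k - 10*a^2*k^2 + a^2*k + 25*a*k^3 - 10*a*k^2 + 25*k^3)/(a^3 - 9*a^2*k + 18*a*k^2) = k*(a^3 - 10*a^2*k + a^2 + 25*a*k^2 - 10*a*k + 25*k^2)/(a*(a^2 - 9*a*k + 18*k^2))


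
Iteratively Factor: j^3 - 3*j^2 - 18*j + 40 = (j - 5)*(j^2 + 2*j - 8) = (j - 5)*(j - 2)*(j + 4)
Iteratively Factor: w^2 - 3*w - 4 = (w + 1)*(w - 4)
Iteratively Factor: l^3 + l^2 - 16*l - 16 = (l - 4)*(l^2 + 5*l + 4) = (l - 4)*(l + 1)*(l + 4)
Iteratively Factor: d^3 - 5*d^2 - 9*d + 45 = (d + 3)*(d^2 - 8*d + 15) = (d - 5)*(d + 3)*(d - 3)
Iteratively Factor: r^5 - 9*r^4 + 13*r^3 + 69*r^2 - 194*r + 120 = (r - 1)*(r^4 - 8*r^3 + 5*r^2 + 74*r - 120) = (r - 4)*(r - 1)*(r^3 - 4*r^2 - 11*r + 30) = (r - 5)*(r - 4)*(r - 1)*(r^2 + r - 6) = (r - 5)*(r - 4)*(r - 2)*(r - 1)*(r + 3)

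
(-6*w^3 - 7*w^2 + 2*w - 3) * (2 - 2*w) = 12*w^4 + 2*w^3 - 18*w^2 + 10*w - 6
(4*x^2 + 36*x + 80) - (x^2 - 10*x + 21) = 3*x^2 + 46*x + 59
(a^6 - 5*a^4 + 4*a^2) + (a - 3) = a^6 - 5*a^4 + 4*a^2 + a - 3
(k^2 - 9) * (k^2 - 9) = k^4 - 18*k^2 + 81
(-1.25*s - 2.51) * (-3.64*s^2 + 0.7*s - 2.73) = 4.55*s^3 + 8.2614*s^2 + 1.6555*s + 6.8523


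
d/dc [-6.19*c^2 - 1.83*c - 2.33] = -12.38*c - 1.83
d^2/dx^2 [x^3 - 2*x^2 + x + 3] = 6*x - 4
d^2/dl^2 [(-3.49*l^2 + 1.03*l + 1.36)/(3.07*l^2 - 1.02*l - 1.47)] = (5.6843418860808e-14*l^4 - 2.44187800000003*l^3 - 17.592942*l^2 + 2.33749799999999*l - 3.06687)/(28.934443*l^6 - 28.840194*l^5 - 31.981725*l^4 + 26.55774*l^3 + 15.313725*l^2 - 6.612354*l - 3.176523)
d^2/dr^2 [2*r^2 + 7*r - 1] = 4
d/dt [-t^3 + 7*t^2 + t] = -3*t^2 + 14*t + 1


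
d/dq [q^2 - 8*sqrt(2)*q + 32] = 2*q - 8*sqrt(2)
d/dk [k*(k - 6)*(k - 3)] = 3*k^2 - 18*k + 18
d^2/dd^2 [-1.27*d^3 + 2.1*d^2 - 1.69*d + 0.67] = 4.2 - 7.62*d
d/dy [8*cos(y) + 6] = -8*sin(y)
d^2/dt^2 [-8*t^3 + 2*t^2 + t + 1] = 4 - 48*t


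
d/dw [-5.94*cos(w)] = 5.94*sin(w)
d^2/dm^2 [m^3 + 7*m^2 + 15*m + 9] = 6*m + 14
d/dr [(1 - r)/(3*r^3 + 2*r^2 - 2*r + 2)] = r*(6*r^2 - 7*r - 4)/(9*r^6 + 12*r^5 - 8*r^4 + 4*r^3 + 12*r^2 - 8*r + 4)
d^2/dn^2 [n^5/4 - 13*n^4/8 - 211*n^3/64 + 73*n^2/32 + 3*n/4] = 5*n^3 - 39*n^2/2 - 633*n/32 + 73/16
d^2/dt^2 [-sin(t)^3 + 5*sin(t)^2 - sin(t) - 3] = 9*sin(t)^3 - 20*sin(t)^2 - 5*sin(t) + 10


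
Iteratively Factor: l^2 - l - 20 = (l - 5)*(l + 4)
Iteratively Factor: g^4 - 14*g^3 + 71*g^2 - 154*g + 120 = (g - 2)*(g^3 - 12*g^2 + 47*g - 60) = (g - 5)*(g - 2)*(g^2 - 7*g + 12) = (g - 5)*(g - 3)*(g - 2)*(g - 4)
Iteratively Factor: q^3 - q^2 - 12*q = (q + 3)*(q^2 - 4*q) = q*(q + 3)*(q - 4)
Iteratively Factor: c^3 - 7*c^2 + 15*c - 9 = (c - 3)*(c^2 - 4*c + 3) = (c - 3)*(c - 1)*(c - 3)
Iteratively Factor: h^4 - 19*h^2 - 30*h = (h + 2)*(h^3 - 2*h^2 - 15*h) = (h + 2)*(h + 3)*(h^2 - 5*h) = (h - 5)*(h + 2)*(h + 3)*(h)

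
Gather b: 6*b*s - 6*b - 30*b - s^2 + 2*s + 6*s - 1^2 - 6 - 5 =b*(6*s - 36) - s^2 + 8*s - 12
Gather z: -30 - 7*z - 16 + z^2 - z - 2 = z^2 - 8*z - 48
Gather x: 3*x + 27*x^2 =27*x^2 + 3*x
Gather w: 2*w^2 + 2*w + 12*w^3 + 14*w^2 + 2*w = 12*w^3 + 16*w^2 + 4*w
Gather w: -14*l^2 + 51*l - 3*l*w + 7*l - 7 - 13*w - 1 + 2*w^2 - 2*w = -14*l^2 + 58*l + 2*w^2 + w*(-3*l - 15) - 8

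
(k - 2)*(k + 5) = k^2 + 3*k - 10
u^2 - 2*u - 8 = (u - 4)*(u + 2)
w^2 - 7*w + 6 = (w - 6)*(w - 1)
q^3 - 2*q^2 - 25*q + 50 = (q - 5)*(q - 2)*(q + 5)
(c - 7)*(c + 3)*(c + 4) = c^3 - 37*c - 84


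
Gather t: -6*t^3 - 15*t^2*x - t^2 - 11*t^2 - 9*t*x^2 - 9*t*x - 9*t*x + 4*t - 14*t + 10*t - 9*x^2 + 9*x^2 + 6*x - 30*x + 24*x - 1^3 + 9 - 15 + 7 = -6*t^3 + t^2*(-15*x - 12) + t*(-9*x^2 - 18*x)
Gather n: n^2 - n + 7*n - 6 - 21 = n^2 + 6*n - 27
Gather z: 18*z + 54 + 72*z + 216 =90*z + 270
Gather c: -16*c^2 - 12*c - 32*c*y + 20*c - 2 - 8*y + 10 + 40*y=-16*c^2 + c*(8 - 32*y) + 32*y + 8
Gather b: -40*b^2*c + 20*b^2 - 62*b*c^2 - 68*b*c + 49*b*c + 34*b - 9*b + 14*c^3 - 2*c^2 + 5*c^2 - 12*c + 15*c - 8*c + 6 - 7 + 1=b^2*(20 - 40*c) + b*(-62*c^2 - 19*c + 25) + 14*c^3 + 3*c^2 - 5*c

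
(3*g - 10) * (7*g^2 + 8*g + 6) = 21*g^3 - 46*g^2 - 62*g - 60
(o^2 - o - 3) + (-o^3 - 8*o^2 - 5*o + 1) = -o^3 - 7*o^2 - 6*o - 2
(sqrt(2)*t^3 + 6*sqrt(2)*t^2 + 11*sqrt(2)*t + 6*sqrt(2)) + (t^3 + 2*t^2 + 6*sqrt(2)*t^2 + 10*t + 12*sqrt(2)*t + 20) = t^3 + sqrt(2)*t^3 + 2*t^2 + 12*sqrt(2)*t^2 + 10*t + 23*sqrt(2)*t + 6*sqrt(2) + 20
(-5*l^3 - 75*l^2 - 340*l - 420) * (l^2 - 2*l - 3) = -5*l^5 - 65*l^4 - 175*l^3 + 485*l^2 + 1860*l + 1260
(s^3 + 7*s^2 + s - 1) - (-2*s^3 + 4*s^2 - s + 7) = 3*s^3 + 3*s^2 + 2*s - 8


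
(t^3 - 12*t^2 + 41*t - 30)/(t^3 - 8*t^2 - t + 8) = (t^2 - 11*t + 30)/(t^2 - 7*t - 8)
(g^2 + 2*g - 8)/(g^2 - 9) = (g^2 + 2*g - 8)/(g^2 - 9)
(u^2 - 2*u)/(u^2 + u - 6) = u/(u + 3)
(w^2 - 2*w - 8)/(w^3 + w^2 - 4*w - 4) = (w - 4)/(w^2 - w - 2)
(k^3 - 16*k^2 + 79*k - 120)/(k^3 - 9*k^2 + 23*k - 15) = (k - 8)/(k - 1)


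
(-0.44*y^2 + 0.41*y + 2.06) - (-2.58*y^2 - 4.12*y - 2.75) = 2.14*y^2 + 4.53*y + 4.81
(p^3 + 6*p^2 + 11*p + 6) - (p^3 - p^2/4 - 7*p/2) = 25*p^2/4 + 29*p/2 + 6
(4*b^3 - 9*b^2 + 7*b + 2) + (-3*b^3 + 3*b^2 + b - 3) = b^3 - 6*b^2 + 8*b - 1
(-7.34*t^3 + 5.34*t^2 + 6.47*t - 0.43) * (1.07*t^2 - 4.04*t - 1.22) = -7.8538*t^5 + 35.3674*t^4 - 5.6959*t^3 - 33.1137*t^2 - 6.1562*t + 0.5246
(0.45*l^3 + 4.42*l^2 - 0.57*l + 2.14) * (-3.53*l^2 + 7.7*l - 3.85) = -1.5885*l^5 - 12.1376*l^4 + 34.3136*l^3 - 28.9602*l^2 + 18.6725*l - 8.239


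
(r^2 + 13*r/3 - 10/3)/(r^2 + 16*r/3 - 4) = (r + 5)/(r + 6)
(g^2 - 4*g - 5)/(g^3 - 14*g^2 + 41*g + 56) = (g - 5)/(g^2 - 15*g + 56)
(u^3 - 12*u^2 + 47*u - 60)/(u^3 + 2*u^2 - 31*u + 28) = (u^2 - 8*u + 15)/(u^2 + 6*u - 7)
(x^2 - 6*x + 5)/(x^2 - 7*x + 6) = (x - 5)/(x - 6)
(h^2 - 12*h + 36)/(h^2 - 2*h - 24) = (h - 6)/(h + 4)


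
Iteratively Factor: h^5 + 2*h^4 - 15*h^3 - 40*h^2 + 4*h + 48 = (h + 3)*(h^4 - h^3 - 12*h^2 - 4*h + 16) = (h - 1)*(h + 3)*(h^3 - 12*h - 16) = (h - 1)*(h + 2)*(h + 3)*(h^2 - 2*h - 8) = (h - 1)*(h + 2)^2*(h + 3)*(h - 4)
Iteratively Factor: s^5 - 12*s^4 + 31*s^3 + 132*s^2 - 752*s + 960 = (s - 4)*(s^4 - 8*s^3 - s^2 + 128*s - 240) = (s - 4)^2*(s^3 - 4*s^2 - 17*s + 60) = (s - 4)^2*(s + 4)*(s^2 - 8*s + 15) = (s - 4)^2*(s - 3)*(s + 4)*(s - 5)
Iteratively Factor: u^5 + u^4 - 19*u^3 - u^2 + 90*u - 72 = (u + 4)*(u^4 - 3*u^3 - 7*u^2 + 27*u - 18) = (u - 3)*(u + 4)*(u^3 - 7*u + 6) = (u - 3)*(u - 2)*(u + 4)*(u^2 + 2*u - 3) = (u - 3)*(u - 2)*(u + 3)*(u + 4)*(u - 1)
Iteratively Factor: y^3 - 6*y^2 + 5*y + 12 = (y - 3)*(y^2 - 3*y - 4) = (y - 3)*(y + 1)*(y - 4)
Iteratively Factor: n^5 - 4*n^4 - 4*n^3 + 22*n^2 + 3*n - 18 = (n - 3)*(n^4 - n^3 - 7*n^2 + n + 6) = (n - 3)*(n + 1)*(n^3 - 2*n^2 - 5*n + 6) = (n - 3)*(n + 1)*(n + 2)*(n^2 - 4*n + 3) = (n - 3)*(n - 1)*(n + 1)*(n + 2)*(n - 3)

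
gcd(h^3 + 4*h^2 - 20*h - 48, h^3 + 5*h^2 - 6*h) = h + 6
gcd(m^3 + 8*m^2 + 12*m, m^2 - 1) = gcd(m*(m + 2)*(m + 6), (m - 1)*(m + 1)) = 1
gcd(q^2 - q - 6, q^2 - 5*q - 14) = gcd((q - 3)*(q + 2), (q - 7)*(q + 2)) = q + 2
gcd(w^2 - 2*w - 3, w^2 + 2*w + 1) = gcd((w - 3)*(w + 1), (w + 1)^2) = w + 1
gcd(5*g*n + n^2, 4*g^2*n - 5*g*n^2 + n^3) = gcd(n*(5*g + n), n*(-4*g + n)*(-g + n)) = n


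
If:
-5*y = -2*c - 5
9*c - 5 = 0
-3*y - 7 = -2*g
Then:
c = 5/9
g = 16/3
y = 11/9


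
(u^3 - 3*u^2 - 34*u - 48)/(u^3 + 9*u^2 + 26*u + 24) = (u - 8)/(u + 4)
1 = 1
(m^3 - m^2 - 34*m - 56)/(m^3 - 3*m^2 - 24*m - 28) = (m + 4)/(m + 2)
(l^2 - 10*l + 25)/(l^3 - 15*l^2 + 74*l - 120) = (l - 5)/(l^2 - 10*l + 24)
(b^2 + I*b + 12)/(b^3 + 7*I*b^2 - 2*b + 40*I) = (b - 3*I)/(b^2 + 3*I*b + 10)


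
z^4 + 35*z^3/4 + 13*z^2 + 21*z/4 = z*(z + 3/4)*(z + 1)*(z + 7)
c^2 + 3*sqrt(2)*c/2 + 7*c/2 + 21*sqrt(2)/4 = (c + 7/2)*(c + 3*sqrt(2)/2)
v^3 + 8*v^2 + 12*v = v*(v + 2)*(v + 6)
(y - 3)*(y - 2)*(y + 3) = y^3 - 2*y^2 - 9*y + 18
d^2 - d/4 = d*(d - 1/4)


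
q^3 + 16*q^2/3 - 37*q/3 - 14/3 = (q - 2)*(q + 1/3)*(q + 7)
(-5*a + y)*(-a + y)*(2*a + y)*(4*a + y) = 40*a^4 - 18*a^3*y - 23*a^2*y^2 + y^4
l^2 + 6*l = l*(l + 6)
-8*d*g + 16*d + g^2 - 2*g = (-8*d + g)*(g - 2)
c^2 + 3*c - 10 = (c - 2)*(c + 5)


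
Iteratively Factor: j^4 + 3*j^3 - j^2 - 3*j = (j - 1)*(j^3 + 4*j^2 + 3*j) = (j - 1)*(j + 1)*(j^2 + 3*j) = j*(j - 1)*(j + 1)*(j + 3)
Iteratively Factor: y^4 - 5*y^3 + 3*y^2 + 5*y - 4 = (y - 1)*(y^3 - 4*y^2 - y + 4) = (y - 1)^2*(y^2 - 3*y - 4) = (y - 4)*(y - 1)^2*(y + 1)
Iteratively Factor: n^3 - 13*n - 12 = (n + 1)*(n^2 - n - 12) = (n - 4)*(n + 1)*(n + 3)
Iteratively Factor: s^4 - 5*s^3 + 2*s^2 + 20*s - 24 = (s - 2)*(s^3 - 3*s^2 - 4*s + 12) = (s - 3)*(s - 2)*(s^2 - 4) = (s - 3)*(s - 2)*(s + 2)*(s - 2)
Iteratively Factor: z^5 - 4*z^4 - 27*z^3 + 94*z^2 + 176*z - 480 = (z + 3)*(z^4 - 7*z^3 - 6*z^2 + 112*z - 160) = (z - 5)*(z + 3)*(z^3 - 2*z^2 - 16*z + 32) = (z - 5)*(z + 3)*(z + 4)*(z^2 - 6*z + 8) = (z - 5)*(z - 4)*(z + 3)*(z + 4)*(z - 2)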